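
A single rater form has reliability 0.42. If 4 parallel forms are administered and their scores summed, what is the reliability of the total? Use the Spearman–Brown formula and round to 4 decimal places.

ρ_k = kρ / (1 + (k−1)ρ) = 4·0.42 / (1 + 3·0.42) = 1.680 / 2.260 = 0.7434.

0.7434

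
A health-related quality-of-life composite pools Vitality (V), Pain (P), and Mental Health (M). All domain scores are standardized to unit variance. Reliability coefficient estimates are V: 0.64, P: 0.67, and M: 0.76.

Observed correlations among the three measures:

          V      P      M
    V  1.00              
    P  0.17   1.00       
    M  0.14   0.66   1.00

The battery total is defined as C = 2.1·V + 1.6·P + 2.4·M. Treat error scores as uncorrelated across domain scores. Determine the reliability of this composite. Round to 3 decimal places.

0.813

Var(C) = 2.1² + 1.6² + 2.4² + 2·[3.36·0.17 + 5.04·0.14 + 3.84·0.66] = 12.73 + 7.6224 = 20.3524.
With uncorrelated errors the cross-covariances are all true-score covariance, so they carry over unchanged; only the diagonal terms shrink to ρᵢσᵢ².
True-score variance = [2.1²·0.64 + 1.6²·0.67 + 2.4²·0.76] + 7.6224 = 8.9152 + 7.6224 = 16.5376.
Reliability = 16.5376 / 20.3524 = 0.813.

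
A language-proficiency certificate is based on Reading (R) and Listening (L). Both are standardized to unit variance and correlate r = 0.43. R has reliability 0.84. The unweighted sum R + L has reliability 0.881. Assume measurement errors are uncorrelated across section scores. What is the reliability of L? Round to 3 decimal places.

0.820

Var(R+L) = 2 + 2·0.43 = 2.860.
True-score variance = ρ_R + ρ_L + 2·0.43, so 0.881 = (0.84 + ρ_L + 0.86) / 2.860.
ρ_L = 0.881·2.860 − 0.84 − 0.86 = 0.820.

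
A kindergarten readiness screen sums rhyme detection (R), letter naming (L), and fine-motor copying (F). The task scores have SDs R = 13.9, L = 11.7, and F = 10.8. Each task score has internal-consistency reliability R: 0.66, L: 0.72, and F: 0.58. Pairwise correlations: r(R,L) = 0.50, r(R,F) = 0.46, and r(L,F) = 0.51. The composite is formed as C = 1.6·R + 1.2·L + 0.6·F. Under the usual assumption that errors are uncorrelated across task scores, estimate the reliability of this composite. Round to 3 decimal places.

Var(C) = 1.6²·13.9² + 1.2²·11.7² + 0.6²·10.8² + 2·[1.92·13.9·11.7·0.50 + 0.96·13.9·10.8·0.46 + 0.72·11.7·10.8·0.51] = 733.73 + 537.634 = 1271.36.
With uncorrelated errors the cross-covariances are all true-score covariance, so they carry over unchanged; only the diagonal terms shrink to ρᵢσᵢ².
True-score variance = [1.6²·13.9²·0.66 + 1.2²·11.7²·0.72 + 0.6²·10.8²·0.58] + 537.634 = 492.73 + 537.634 = 1030.36.
Reliability = 1030.36 / 1271.36 = 0.810.

0.810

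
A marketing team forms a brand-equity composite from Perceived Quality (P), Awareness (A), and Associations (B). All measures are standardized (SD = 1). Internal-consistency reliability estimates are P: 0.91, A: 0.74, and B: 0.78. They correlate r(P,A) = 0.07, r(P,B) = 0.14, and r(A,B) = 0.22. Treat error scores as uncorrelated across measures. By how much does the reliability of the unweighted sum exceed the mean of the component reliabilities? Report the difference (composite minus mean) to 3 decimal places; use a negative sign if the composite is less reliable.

0.042

Var(sum) = 3 + 0.86 = 3.86; true-score variance = 2.43 + 0.86 = 3.29; composite reliability = 0.8523.
Mean component reliability = 0.8100.
Difference = 0.8523 − 0.8100 = 0.042.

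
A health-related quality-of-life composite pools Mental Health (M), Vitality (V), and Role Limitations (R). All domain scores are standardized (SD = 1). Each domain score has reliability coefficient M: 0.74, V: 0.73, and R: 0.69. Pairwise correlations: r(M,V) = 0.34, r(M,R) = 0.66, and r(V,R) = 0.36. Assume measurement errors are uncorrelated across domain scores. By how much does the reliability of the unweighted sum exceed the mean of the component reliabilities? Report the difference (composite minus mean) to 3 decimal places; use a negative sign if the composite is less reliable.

Var(sum) = 3 + 2.72 = 5.72; true-score variance = 2.16 + 2.72 = 4.88; composite reliability = 0.8531.
Mean component reliability = 0.7200.
Difference = 0.8531 − 0.7200 = 0.133.

0.133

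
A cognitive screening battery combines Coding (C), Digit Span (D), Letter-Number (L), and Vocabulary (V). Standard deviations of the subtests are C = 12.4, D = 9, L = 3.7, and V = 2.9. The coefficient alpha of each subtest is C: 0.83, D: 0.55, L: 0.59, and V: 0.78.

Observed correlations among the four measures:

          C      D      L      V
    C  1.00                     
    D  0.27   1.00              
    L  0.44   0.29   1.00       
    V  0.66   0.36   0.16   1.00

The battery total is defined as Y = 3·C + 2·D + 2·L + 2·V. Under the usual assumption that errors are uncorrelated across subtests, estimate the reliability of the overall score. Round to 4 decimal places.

0.8559

Var(Y) = 3²·12.4² + 2²·9² + 2²·3.7² + 2²·2.9² + 2·[6·12.4·9·0.27 + 6·12.4·3.7·0.44 + 6·12.4·2.9·0.66 + 4·9·3.7·0.29 + 4·9·2.9·0.36 + 4·3.7·2.9·0.16] = 1796.24 + 1054.79 = 2851.03.
Under uncorrelated errors the observed covariances equal the true-score covariances, so only the own-variance terms attenuate.
True-score variance = [3²·12.4²·0.83 + 2²·9²·0.55 + 2²·3.7²·0.59 + 2²·2.9²·0.78] + 1054.79 = 1385.33 + 1054.79 = 2440.13.
Reliability = 2440.13 / 2851.03 = 0.8559.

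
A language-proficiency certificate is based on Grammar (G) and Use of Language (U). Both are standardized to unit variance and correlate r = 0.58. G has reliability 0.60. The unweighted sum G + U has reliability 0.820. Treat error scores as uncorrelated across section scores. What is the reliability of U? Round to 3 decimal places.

Var(G+U) = 2 + 2·0.58 = 3.160.
True-score variance = ρ_G + ρ_U + 2·0.58, so 0.820 = (0.60 + ρ_U + 1.16) / 3.160.
ρ_U = 0.820·3.160 − 0.60 − 1.16 = 0.831.

0.831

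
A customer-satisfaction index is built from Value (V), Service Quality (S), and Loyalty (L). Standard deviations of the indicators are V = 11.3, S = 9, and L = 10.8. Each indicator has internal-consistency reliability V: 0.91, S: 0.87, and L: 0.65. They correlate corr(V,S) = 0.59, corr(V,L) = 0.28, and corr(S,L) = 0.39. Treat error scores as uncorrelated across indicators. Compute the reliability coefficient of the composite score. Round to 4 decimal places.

0.8934

Var(V+S+L) = 11.3² + 9² + 10.8² + 2·[11.3·9·0.59 + 11.3·10.8·0.28 + 9·10.8·0.39] = 325.33 + 264.164 = 589.494.
Under uncorrelated errors the observed covariances equal the true-score covariances, so only the own-variance terms attenuate.
True-score variance = [11.3²·0.91 + 9²·0.87 + 10.8²·0.65] + 264.164 = 262.484 + 264.164 = 526.648.
Reliability = 526.648 / 589.494 = 0.8934.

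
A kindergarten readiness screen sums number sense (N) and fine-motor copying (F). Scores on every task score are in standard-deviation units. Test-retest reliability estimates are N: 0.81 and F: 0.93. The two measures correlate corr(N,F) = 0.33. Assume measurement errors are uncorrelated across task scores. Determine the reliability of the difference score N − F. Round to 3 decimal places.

Var(N−F) = 1 + 1 − 2·0.33 = 2 − 0.66 = 1.34.
With uncorrelated errors the cross-covariances are all true-score covariance, so they carry over unchanged; only the diagonal terms shrink to ρᵢσᵢ².
True-score variance = [0.81 + 0.93] − 0.66 = 1.74 − 0.66 = 1.08.
Reliability = 1.08 / 1.34 = 0.806.

0.806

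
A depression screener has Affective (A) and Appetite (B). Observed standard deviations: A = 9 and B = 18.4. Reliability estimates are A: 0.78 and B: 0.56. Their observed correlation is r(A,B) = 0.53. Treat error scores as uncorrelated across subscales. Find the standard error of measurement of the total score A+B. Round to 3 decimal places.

Var(total) = 419.56 + 175.536 = 595.096.
True-score variance = 252.774 + 175.536 = 428.31, so reliability = 0.7197.
Error variance = 595.096 − 428.31 = 166.786; SEM = √166.786 = 12.915.

12.915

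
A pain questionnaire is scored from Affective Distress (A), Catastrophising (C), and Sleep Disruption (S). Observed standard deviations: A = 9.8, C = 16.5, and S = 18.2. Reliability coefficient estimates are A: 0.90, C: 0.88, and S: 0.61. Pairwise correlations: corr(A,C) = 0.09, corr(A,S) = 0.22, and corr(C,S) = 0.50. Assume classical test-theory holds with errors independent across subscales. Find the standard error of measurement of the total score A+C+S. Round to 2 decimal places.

13.09

Var(total) = 699.53 + 407.884 = 1107.41.
True-score variance = 528.072 + 407.884 = 935.957, so reliability = 0.8452.
Error variance = 1107.41 − 935.957 = 171.458; SEM = √171.458 = 13.09.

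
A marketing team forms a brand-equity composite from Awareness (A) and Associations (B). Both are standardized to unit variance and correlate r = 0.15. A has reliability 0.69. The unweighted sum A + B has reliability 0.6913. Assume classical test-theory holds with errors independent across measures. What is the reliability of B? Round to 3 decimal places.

Var(A+B) = 2 + 2·0.15 = 2.300.
True-score variance = ρ_A + ρ_B + 2·0.15, so 0.6913 = (0.69 + ρ_B + 0.30) / 2.300.
ρ_B = 0.6913·2.300 − 0.69 − 0.30 = 0.600.

0.600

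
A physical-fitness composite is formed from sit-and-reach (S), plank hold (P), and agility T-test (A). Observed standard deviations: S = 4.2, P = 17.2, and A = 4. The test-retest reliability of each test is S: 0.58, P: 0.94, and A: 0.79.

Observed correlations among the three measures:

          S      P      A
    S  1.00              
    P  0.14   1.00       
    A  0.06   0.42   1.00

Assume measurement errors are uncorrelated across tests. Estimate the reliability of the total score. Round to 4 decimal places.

Var(S+P+A) = 4.2² + 17.2² + 4² + 2·[4.2·17.2·0.14 + 4.2·4·0.06 + 17.2·4·0.42] = 329.48 + 80.0352 = 409.515.
Under uncorrelated errors the observed covariances equal the true-score covariances, so only the own-variance terms attenuate.
True-score variance = [4.2²·0.58 + 17.2²·0.94 + 4²·0.79] + 80.0352 = 300.961 + 80.0352 = 380.996.
Reliability = 380.996 / 409.515 = 0.9304.

0.9304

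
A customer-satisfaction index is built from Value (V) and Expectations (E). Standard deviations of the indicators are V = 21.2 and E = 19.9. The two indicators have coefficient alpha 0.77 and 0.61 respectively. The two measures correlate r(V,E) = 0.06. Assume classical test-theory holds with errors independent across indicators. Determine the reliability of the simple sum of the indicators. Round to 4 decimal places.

0.7123

Var(V+E) = 21.2² + 19.9² + 2·[21.2·19.9·0.06] = 845.45 + 50.6256 = 896.076.
Because errors are independent across components, Cov(Tᵢ,Tⱼ) = Cov(Xᵢ,Xⱼ); the off-diagonal part of the true-score variance is the same as above.
True-score variance = [21.2²·0.77 + 19.9²·0.61] + 50.6256 = 587.635 + 50.6256 = 638.26.
Reliability = 638.26 / 896.076 = 0.7123.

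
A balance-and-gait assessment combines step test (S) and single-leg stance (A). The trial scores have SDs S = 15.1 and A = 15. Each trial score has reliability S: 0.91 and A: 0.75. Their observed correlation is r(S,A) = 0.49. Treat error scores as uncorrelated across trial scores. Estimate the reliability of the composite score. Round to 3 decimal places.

0.886

Var(S+A) = 15.1² + 15² + 2·[15.1·15·0.49] = 453.01 + 221.97 = 674.98.
With uncorrelated errors the cross-covariances are all true-score covariance, so they carry over unchanged; only the diagonal terms shrink to ρᵢσᵢ².
True-score variance = [15.1²·0.91 + 15²·0.75] + 221.97 = 376.239 + 221.97 = 598.209.
Reliability = 598.209 / 674.98 = 0.886.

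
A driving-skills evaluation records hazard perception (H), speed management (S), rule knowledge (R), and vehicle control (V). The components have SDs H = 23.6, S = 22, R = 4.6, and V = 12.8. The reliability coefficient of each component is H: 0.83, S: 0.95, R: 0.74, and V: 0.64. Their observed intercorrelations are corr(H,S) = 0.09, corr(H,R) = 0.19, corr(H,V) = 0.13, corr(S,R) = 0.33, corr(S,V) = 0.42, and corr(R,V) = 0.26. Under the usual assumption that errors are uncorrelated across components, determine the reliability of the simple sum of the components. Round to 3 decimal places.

0.897

Var(H+S+R+V) = 23.6² + 22² + 4.6² + 12.8² + 2·[23.6·22·0.09 + 23.6·4.6·0.19 + 23.6·12.8·0.13 + 22·4.6·0.33 + 22·12.8·0.42 + 4.6·12.8·0.26] = 1225.96 + 547.203 = 1773.16.
With uncorrelated errors the cross-covariances are all true-score covariance, so they carry over unchanged; only the diagonal terms shrink to ρᵢσᵢ².
True-score variance = [23.6²·0.83 + 22²·0.95 + 4.6²·0.74 + 12.8²·0.64] + 547.203 = 1042.59 + 547.203 = 1589.8.
Reliability = 1589.8 / 1773.16 = 0.897.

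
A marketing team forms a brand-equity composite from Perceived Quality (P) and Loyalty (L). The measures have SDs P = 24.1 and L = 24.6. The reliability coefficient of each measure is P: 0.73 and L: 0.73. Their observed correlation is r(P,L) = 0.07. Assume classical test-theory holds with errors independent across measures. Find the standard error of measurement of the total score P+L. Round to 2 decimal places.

Var(total) = 1185.97 + 83.0004 = 1268.97.
True-score variance = 865.758 + 83.0004 = 948.759, so reliability = 0.7477.
Error variance = 1268.97 − 948.759 = 320.212; SEM = √320.212 = 17.89.

17.89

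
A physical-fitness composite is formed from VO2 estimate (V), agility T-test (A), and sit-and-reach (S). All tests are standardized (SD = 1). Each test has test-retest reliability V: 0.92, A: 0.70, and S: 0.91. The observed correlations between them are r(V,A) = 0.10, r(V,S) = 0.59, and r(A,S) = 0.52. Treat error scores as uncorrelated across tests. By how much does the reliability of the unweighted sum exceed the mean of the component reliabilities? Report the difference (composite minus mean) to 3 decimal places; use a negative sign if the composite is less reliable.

Var(sum) = 3 + 2.42 = 5.42; true-score variance = 2.53 + 2.42 = 4.95; composite reliability = 0.9133.
Mean component reliability = 0.8433.
Difference = 0.9133 − 0.8433 = 0.070.

0.070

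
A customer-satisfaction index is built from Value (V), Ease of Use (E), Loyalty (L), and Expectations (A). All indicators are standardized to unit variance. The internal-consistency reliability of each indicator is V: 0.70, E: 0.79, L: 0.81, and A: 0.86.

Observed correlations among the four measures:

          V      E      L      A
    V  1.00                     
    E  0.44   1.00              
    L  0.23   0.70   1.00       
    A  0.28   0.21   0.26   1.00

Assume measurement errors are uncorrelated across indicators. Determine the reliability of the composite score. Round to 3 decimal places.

Var(V+E+L+A) = 4 + 2·[0.44 + 0.23 + 0.28 + 0.70 + 0.21 + 0.26] = 4 + 4.24 = 8.24.
Under uncorrelated errors the observed covariances equal the true-score covariances, so only the own-variance terms attenuate.
True-score variance = [0.70 + 0.79 + 0.81 + 0.86] + 4.24 = 3.16 + 4.24 = 7.4.
Reliability = 7.4 / 8.24 = 0.898.

0.898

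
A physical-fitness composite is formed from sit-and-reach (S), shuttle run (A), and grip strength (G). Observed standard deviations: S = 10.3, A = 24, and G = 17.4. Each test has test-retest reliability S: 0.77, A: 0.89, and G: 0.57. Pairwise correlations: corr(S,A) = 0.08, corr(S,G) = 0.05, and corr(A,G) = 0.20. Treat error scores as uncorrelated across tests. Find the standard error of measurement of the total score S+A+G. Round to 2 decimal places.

14.76

Var(total) = 984.85 + 224.514 = 1209.36.
True-score variance = 766.902 + 224.514 = 991.416, so reliability = 0.8198.
Error variance = 1209.36 − 991.416 = 217.948; SEM = √217.948 = 14.76.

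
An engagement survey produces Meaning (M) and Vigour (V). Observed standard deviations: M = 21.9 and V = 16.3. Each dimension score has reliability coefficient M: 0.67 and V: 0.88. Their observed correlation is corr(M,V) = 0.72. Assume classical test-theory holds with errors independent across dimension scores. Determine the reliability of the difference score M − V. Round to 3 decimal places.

0.178

Var(M−V) = 21.9² + 16.3² − 2·21.9·16.3·0.72 = 745.3 − 514.037 = 231.263.
Because errors are independent across components, Cov(Tᵢ,Tⱼ) = Cov(Xᵢ,Xⱼ); the off-diagonal part of the true-score variance is the same as above.
True-score variance = [21.9²·0.67 + 16.3²·0.88] − 514.037 = 555.146 − 514.037 = 41.1091.
Reliability = 41.1091 / 231.263 = 0.178.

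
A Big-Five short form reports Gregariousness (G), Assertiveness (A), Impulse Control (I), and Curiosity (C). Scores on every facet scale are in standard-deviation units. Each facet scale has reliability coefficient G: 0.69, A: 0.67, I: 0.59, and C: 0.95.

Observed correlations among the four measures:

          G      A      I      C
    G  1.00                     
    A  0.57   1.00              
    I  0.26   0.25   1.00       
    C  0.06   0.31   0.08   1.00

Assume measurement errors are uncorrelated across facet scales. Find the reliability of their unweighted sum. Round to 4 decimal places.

Var(G+A+I+C) = 4 + 2·[0.57 + 0.26 + 0.06 + 0.25 + 0.31 + 0.08] = 4 + 3.06 = 7.06.
Under uncorrelated errors the observed covariances equal the true-score covariances, so only the own-variance terms attenuate.
True-score variance = [0.69 + 0.67 + 0.59 + 0.95] + 3.06 = 2.9 + 3.06 = 5.96.
Reliability = 5.96 / 7.06 = 0.8442.

0.8442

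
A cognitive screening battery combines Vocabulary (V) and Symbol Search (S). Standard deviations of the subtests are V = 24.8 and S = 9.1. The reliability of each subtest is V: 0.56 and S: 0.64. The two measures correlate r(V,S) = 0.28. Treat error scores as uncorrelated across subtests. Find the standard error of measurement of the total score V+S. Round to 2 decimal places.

Var(total) = 697.85 + 126.381 = 824.231.
True-score variance = 397.421 + 126.381 = 523.802, so reliability = 0.6355.
Error variance = 824.231 − 523.802 = 300.429; SEM = √300.429 = 17.33.

17.33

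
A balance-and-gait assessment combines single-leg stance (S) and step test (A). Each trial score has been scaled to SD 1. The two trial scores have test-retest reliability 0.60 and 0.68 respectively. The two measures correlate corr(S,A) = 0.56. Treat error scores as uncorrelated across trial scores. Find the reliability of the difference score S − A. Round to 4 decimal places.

0.1818

Var(S−A) = 1 + 1 − 2·0.56 = 2 − 1.12 = 0.88.
Under uncorrelated errors the observed covariances equal the true-score covariances, so only the own-variance terms attenuate.
True-score variance = [0.60 + 0.68] − 1.12 = 1.28 − 1.12 = 0.16.
Reliability = 0.16 / 0.88 = 0.1818.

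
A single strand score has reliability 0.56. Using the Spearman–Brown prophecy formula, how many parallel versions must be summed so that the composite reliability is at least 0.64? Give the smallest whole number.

2

k ≥ ρ*(1−ρ₁)/(ρ₁(1−ρ*)) = 0.64·0.44 / (0.56·0.36) = 1.397.
Smallest integer k = 2.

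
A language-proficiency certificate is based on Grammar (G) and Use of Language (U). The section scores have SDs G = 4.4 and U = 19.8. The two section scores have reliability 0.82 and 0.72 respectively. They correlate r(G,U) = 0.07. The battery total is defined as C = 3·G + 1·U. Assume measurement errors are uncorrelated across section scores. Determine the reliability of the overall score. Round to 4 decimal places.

0.7659

Var(C) = 3²·4.4² + 19.8² + 2·[3·4.4·19.8·0.07] = 566.28 + 36.5904 = 602.87.
Under uncorrelated errors the observed covariances equal the true-score covariances, so only the own-variance terms attenuate.
True-score variance = [3²·4.4²·0.82 + 19.8²·0.72] + 36.5904 = 425.146 + 36.5904 = 461.736.
Reliability = 461.736 / 602.87 = 0.7659.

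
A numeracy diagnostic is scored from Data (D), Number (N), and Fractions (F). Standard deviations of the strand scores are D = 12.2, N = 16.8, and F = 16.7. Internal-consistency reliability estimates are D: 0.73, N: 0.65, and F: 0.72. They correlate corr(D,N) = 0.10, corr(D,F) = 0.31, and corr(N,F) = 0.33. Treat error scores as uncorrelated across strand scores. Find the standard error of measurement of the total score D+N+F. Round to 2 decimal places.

Var(total) = 709.97 + 352.48 = 1062.45.
True-score variance = 492.91 + 352.48 = 845.39, so reliability = 0.7957.
Error variance = 1062.45 − 845.39 = 217.06; SEM = √217.06 = 14.73.

14.73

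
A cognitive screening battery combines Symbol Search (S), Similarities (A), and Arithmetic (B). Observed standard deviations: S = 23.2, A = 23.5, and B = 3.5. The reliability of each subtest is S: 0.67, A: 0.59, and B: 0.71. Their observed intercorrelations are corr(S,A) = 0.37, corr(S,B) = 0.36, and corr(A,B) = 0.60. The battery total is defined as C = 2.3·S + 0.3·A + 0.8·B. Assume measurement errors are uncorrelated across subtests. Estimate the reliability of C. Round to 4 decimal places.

0.7097

Var(C) = 2.3²·23.2² + 0.3²·23.5² + 0.8²·3.5² + 2·[0.69·23.2·23.5·0.37 + 1.84·23.2·3.5·0.36 + 0.24·23.5·3.5·0.60] = 2904.83 + 409.641 = 3314.47.
Under uncorrelated errors the observed covariances equal the true-score covariances, so only the own-variance terms attenuate.
True-score variance = [2.3²·23.2²·0.67 + 0.3²·23.5²·0.59 + 0.8²·3.5²·0.71] + 409.641 = 1942.57 + 409.641 = 2352.22.
Reliability = 2352.22 / 3314.47 = 0.7097.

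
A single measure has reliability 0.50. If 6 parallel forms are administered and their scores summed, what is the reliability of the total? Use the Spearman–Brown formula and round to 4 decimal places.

0.8571

ρ_k = kρ / (1 + (k−1)ρ) = 6·0.50 / (1 + 5·0.50) = 3.000 / 3.500 = 0.8571.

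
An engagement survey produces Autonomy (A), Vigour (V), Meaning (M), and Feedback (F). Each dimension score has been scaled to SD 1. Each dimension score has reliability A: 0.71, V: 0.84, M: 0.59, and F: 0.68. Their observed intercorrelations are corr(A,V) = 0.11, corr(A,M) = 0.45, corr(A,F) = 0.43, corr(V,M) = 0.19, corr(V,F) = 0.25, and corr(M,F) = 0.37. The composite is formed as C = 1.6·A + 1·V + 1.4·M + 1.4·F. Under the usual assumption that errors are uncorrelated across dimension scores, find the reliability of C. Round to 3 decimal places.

0.839

Var(C) = 1.6² + 1 + 1.4² + 1.4² + 2·[1.6·0.11 + 2.24·0.45 + 2.24·0.43 + 1.4·0.19 + 1.4·0.25 + 1.96·0.37] = 7.48 + 6.9768 = 14.4568.
With uncorrelated errors the cross-covariances are all true-score covariance, so they carry over unchanged; only the diagonal terms shrink to ρᵢσᵢ².
True-score variance = [1.6²·0.71 + 0.84 + 1.4²·0.59 + 1.4²·0.68] + 6.9768 = 5.1468 + 6.9768 = 12.1236.
Reliability = 12.1236 / 14.4568 = 0.839.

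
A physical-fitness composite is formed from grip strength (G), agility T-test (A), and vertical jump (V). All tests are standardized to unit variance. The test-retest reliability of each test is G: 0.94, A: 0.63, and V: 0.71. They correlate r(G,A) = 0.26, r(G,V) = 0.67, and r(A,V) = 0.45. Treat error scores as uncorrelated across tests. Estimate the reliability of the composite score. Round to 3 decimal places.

Var(G+A+V) = 3 + 2·[0.26 + 0.67 + 0.45] = 3 + 2.76 = 5.76.
Under uncorrelated errors the observed covariances equal the true-score covariances, so only the own-variance terms attenuate.
True-score variance = [0.94 + 0.63 + 0.71] + 2.76 = 2.28 + 2.76 = 5.04.
Reliability = 5.04 / 5.76 = 0.875.

0.875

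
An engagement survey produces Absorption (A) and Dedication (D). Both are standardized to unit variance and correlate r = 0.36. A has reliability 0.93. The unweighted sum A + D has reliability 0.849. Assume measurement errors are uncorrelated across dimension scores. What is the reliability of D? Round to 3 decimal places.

0.659

Var(A+D) = 2 + 2·0.36 = 2.720.
True-score variance = ρ_A + ρ_D + 2·0.36, so 0.849 = (0.93 + ρ_D + 0.72) / 2.720.
ρ_D = 0.849·2.720 − 0.93 − 0.72 = 0.659.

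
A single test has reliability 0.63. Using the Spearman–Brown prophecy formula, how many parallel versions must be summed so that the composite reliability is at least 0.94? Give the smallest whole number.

k ≥ ρ*(1−ρ₁)/(ρ₁(1−ρ*)) = 0.94·0.37 / (0.63·0.06) = 9.201.
Smallest integer k = 10.

10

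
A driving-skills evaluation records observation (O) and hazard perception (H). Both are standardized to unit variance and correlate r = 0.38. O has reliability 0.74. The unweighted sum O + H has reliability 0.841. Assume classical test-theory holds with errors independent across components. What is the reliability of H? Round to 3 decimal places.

0.821

Var(O+H) = 2 + 2·0.38 = 2.760.
True-score variance = ρ_O + ρ_H + 2·0.38, so 0.841 = (0.74 + ρ_H + 0.76) / 2.760.
ρ_H = 0.841·2.760 − 0.74 − 0.76 = 0.821.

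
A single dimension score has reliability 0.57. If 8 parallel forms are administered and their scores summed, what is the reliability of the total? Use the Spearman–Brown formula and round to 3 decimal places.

ρ_k = kρ / (1 + (k−1)ρ) = 8·0.57 / (1 + 7·0.57) = 4.560 / 4.990 = 0.914.

0.914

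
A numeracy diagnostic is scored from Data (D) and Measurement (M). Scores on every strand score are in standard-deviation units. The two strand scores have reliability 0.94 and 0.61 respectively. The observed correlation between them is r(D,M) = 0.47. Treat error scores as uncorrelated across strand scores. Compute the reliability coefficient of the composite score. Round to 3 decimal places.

0.847

Var(D+M) = 2 + 2·[0.47] = 2 + 0.94 = 2.94.
With uncorrelated errors the cross-covariances are all true-score covariance, so they carry over unchanged; only the diagonal terms shrink to ρᵢσᵢ².
True-score variance = [0.94 + 0.61] + 0.94 = 1.55 + 0.94 = 2.49.
Reliability = 2.49 / 2.94 = 0.847.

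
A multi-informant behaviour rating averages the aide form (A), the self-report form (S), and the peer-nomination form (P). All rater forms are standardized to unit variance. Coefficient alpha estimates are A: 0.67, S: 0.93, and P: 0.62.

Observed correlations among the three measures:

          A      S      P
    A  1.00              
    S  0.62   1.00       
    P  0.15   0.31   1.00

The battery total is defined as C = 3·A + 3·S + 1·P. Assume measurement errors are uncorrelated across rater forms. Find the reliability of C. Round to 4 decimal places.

0.8791

Var(C) = 3² + 3² + 1 + 2·[9·0.62 + 3·0.15 + 3·0.31] = 19 + 13.92 = 32.92.
With uncorrelated errors the cross-covariances are all true-score covariance, so they carry over unchanged; only the diagonal terms shrink to ρᵢσᵢ².
True-score variance = [3²·0.67 + 3²·0.93 + 0.62] + 13.92 = 15.02 + 13.92 = 28.94.
Reliability = 28.94 / 32.92 = 0.8791.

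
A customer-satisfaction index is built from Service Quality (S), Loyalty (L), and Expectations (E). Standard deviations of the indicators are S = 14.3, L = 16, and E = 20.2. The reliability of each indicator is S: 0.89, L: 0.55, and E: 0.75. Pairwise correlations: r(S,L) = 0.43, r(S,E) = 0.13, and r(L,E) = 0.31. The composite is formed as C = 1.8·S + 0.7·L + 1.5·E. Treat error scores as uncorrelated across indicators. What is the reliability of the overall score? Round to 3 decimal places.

0.848

Var(C) = 1.8²·14.3² + 0.7²·16² + 1.5²·20.2² + 2·[1.26·14.3·16·0.43 + 2.7·14.3·20.2·0.13 + 1.05·16·20.2·0.31] = 1706.08 + 661.111 = 2367.19.
Because errors are independent across components, Cov(Tᵢ,Tⱼ) = Cov(Xᵢ,Xⱼ); the off-diagonal part of the true-score variance is the same as above.
True-score variance = [1.8²·14.3²·0.89 + 0.7²·16²·0.55 + 1.5²·20.2²·0.75] + 661.111 = 1347.23 + 661.111 = 2008.34.
Reliability = 2008.34 / 2367.19 = 0.848.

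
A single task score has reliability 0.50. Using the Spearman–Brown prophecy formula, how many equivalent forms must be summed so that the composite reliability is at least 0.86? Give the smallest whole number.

k ≥ ρ*(1−ρ₁)/(ρ₁(1−ρ*)) = 0.86·0.50 / (0.50·0.14) = 6.143.
Smallest integer k = 7.

7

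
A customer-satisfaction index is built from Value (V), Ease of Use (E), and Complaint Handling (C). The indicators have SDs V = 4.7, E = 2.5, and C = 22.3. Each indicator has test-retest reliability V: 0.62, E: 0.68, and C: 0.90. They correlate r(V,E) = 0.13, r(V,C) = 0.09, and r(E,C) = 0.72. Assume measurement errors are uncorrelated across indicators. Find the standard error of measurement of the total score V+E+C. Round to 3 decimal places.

Var(total) = 525.63 + 102.201 = 627.831.
True-score variance = 465.507 + 102.201 = 567.708, so reliability = 0.9042.
Error variance = 627.831 − 567.708 = 60.1232; SEM = √60.1232 = 7.754.

7.754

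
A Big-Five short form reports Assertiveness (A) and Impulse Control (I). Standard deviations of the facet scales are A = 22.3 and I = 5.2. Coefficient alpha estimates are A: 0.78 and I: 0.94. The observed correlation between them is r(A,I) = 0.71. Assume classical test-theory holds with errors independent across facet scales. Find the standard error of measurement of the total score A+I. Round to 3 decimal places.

Var(total) = 524.33 + 164.663 = 688.993.
True-score variance = 413.304 + 164.663 = 577.967, so reliability = 0.8389.
Error variance = 688.993 − 577.967 = 111.026; SEM = √111.026 = 10.537.

10.537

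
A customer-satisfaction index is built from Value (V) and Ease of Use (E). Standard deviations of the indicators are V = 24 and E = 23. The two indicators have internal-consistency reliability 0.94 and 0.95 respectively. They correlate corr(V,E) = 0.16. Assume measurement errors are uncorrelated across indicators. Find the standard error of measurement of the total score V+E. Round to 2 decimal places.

7.81

Var(total) = 1105 + 176.64 = 1281.64.
True-score variance = 1043.99 + 176.64 = 1220.63, so reliability = 0.9524.
Error variance = 1281.64 − 1220.63 = 61.01; SEM = √61.01 = 7.81.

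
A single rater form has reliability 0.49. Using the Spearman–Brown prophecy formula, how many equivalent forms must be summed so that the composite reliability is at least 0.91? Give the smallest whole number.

k ≥ ρ*(1−ρ₁)/(ρ₁(1−ρ*)) = 0.91·0.51 / (0.49·0.09) = 10.524.
Smallest integer k = 11.

11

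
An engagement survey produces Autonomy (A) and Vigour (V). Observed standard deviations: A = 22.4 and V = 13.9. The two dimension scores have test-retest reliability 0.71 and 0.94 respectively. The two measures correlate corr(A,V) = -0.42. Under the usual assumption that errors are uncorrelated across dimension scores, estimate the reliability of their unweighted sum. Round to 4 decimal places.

Var(A+V) = 22.4² + 13.9² + 2·[22.4·13.9·(-0.42)] = 694.97 − 261.542 = 433.428.
Under uncorrelated errors the observed covariances equal the true-score covariances, so only the own-variance terms attenuate.
True-score variance = [22.4²·0.71 + 13.9²·0.94] − 261.542 = 537.867 − 261.542 = 276.325.
Reliability = 276.325 / 433.428 = 0.6375.

0.6375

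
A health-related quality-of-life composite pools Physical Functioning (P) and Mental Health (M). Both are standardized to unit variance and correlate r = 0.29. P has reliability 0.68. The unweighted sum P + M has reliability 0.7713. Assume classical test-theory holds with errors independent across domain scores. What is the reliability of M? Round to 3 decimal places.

Var(P+M) = 2 + 2·0.29 = 2.580.
True-score variance = ρ_P + ρ_M + 2·0.29, so 0.7713 = (0.68 + ρ_M + 0.58) / 2.580.
ρ_M = 0.7713·2.580 − 0.68 − 0.58 = 0.730.

0.730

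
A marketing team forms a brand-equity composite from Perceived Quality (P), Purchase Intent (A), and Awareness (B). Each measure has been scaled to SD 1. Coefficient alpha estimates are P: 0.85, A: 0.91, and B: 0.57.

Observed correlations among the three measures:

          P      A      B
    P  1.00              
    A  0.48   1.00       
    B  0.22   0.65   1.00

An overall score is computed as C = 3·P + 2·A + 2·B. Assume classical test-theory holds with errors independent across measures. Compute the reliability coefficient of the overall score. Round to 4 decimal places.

0.8879

Var(C) = 3² + 2² + 2² + 2·[6·0.48 + 6·0.22 + 4·0.65] = 17 + 13.6 = 30.6.
Because errors are independent across components, Cov(Tᵢ,Tⱼ) = Cov(Xᵢ,Xⱼ); the off-diagonal part of the true-score variance is the same as above.
True-score variance = [3²·0.85 + 2²·0.91 + 2²·0.57] + 13.6 = 13.57 + 13.6 = 27.17.
Reliability = 27.17 / 30.6 = 0.8879.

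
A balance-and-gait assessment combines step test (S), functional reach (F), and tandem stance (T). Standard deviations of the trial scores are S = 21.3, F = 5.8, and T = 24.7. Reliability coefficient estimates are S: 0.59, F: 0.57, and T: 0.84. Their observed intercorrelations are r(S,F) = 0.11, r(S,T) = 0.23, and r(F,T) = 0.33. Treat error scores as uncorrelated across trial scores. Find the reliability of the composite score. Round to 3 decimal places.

Var(S+F+T) = 21.3² + 5.8² + 24.7² + 2·[21.3·5.8·0.11 + 21.3·24.7·0.23 + 5.8·24.7·0.33] = 1097.42 + 363.741 = 1461.16.
Under uncorrelated errors the observed covariances equal the true-score covariances, so only the own-variance terms attenuate.
True-score variance = [21.3²·0.59 + 5.8²·0.57 + 24.7²·0.84] + 363.741 = 799.327 + 363.741 = 1163.07.
Reliability = 1163.07 / 1461.16 = 0.796.

0.796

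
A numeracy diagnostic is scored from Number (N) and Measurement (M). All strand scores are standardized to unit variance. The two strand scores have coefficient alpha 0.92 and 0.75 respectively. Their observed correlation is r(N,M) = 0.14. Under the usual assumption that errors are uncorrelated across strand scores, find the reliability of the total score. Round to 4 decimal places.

0.8553

Var(N+M) = 2 + 2·[0.14] = 2 + 0.28 = 2.28.
With uncorrelated errors the cross-covariances are all true-score covariance, so they carry over unchanged; only the diagonal terms shrink to ρᵢσᵢ².
True-score variance = [0.92 + 0.75] + 0.28 = 1.67 + 0.28 = 1.95.
Reliability = 1.95 / 2.28 = 0.8553.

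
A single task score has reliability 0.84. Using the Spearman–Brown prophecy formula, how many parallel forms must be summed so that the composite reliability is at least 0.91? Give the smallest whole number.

2

k ≥ ρ*(1−ρ₁)/(ρ₁(1−ρ*)) = 0.91·0.16 / (0.84·0.09) = 1.926.
Smallest integer k = 2.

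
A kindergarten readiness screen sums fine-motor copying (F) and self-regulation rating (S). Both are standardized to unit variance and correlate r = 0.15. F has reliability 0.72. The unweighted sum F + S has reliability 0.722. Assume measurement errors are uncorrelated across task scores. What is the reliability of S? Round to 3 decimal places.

0.641

Var(F+S) = 2 + 2·0.15 = 2.300.
True-score variance = ρ_F + ρ_S + 2·0.15, so 0.722 = (0.72 + ρ_S + 0.30) / 2.300.
ρ_S = 0.722·2.300 − 0.72 − 0.30 = 0.641.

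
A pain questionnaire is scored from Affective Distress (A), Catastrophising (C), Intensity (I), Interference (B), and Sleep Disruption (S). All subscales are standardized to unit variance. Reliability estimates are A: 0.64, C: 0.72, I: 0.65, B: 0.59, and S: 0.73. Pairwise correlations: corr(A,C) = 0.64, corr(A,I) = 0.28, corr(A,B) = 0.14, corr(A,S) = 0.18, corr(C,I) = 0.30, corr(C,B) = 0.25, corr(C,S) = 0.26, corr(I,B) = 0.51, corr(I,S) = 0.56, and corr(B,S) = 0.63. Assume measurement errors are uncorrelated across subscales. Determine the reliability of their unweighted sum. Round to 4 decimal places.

0.8664

Var(A+C+I+B+S) = 5 + 2·[0.64 + 0.28 + 0.14 + 0.18 + 0.30 + 0.25 + 0.26 + 0.51 + 0.56 + 0.63] = 5 + 7.5 = 12.5.
Because errors are independent across components, Cov(Tᵢ,Tⱼ) = Cov(Xᵢ,Xⱼ); the off-diagonal part of the true-score variance is the same as above.
True-score variance = [0.64 + 0.72 + 0.65 + 0.59 + 0.73] + 7.5 = 3.33 + 7.5 = 10.83.
Reliability = 10.83 / 12.5 = 0.8664.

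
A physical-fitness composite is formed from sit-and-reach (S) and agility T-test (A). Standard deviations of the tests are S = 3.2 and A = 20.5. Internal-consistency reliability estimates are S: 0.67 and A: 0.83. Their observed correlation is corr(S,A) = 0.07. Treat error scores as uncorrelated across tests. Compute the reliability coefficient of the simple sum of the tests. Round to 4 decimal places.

0.8298

Var(S+A) = 3.2² + 20.5² + 2·[3.2·20.5·0.07] = 430.49 + 9.184 = 439.674.
With uncorrelated errors the cross-covariances are all true-score covariance, so they carry over unchanged; only the diagonal terms shrink to ρᵢσᵢ².
True-score variance = [3.2²·0.67 + 20.5²·0.83] + 9.184 = 355.668 + 9.184 = 364.852.
Reliability = 364.852 / 439.674 = 0.8298.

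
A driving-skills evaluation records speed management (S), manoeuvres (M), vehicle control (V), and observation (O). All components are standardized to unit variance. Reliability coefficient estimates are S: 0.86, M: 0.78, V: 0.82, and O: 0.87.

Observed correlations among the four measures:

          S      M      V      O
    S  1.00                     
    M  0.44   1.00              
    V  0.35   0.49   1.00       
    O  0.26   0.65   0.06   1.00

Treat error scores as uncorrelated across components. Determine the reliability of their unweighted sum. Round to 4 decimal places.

Var(S+M+V+O) = 4 + 2·[0.44 + 0.35 + 0.26 + 0.49 + 0.65 + 0.06] = 4 + 4.5 = 8.5.
Under uncorrelated errors the observed covariances equal the true-score covariances, so only the own-variance terms attenuate.
True-score variance = [0.86 + 0.78 + 0.82 + 0.87] + 4.5 = 3.33 + 4.5 = 7.83.
Reliability = 7.83 / 8.5 = 0.9212.

0.9212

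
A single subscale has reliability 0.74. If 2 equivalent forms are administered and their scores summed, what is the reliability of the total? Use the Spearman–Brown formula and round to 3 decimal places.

0.851

ρ_k = kρ / (1 + (k−1)ρ) = 2·0.74 / (1 + 1·0.74) = 1.480 / 1.740 = 0.851.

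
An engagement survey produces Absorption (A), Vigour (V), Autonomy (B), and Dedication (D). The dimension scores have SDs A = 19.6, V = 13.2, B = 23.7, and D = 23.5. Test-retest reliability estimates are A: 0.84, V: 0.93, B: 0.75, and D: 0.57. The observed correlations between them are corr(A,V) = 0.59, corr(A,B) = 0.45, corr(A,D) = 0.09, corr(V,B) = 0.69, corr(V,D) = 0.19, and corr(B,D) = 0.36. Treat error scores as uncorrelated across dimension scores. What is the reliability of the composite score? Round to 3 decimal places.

Var(A+V+B+D) = 19.6² + 13.2² + 23.7² + 23.5² + 2·[19.6·13.2·0.59 + 19.6·23.7·0.45 + 19.6·23.5·0.09 + 13.2·23.7·0.69 + 13.2·23.5·0.19 + 23.7·23.5·0.36] = 1672.34 + 1756.86 = 3429.2.
Under uncorrelated errors the observed covariances equal the true-score covariances, so only the own-variance terms attenuate.
True-score variance = [19.6²·0.84 + 13.2²·0.93 + 23.7²·0.75 + 23.5²·0.57] + 1756.86 = 1220.79 + 1756.86 = 2977.65.
Reliability = 2977.65 / 3429.2 = 0.868.

0.868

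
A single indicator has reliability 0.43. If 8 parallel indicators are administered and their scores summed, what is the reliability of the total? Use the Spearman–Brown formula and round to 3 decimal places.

ρ_k = kρ / (1 + (k−1)ρ) = 8·0.43 / (1 + 7·0.43) = 3.440 / 4.010 = 0.858.

0.858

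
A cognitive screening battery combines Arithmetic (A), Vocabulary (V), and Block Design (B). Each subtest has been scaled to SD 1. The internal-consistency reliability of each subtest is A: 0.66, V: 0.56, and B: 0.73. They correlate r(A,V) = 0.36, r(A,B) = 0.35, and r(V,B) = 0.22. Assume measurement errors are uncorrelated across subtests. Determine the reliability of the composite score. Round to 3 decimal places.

0.784

Var(A+V+B) = 3 + 2·[0.36 + 0.35 + 0.22] = 3 + 1.86 = 4.86.
Under uncorrelated errors the observed covariances equal the true-score covariances, so only the own-variance terms attenuate.
True-score variance = [0.66 + 0.56 + 0.73] + 1.86 = 1.95 + 1.86 = 3.81.
Reliability = 3.81 / 4.86 = 0.784.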